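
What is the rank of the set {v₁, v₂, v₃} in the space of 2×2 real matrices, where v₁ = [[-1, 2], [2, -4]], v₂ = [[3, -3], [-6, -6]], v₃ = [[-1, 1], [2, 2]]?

rank 2

Represent each element by its coordinate vector in ℝ⁴.
Apply Gaussian elimination to the matrix whose rows are v₁, v₂, v₃.
Exactly 2 pivots survive; hence the rank is 2.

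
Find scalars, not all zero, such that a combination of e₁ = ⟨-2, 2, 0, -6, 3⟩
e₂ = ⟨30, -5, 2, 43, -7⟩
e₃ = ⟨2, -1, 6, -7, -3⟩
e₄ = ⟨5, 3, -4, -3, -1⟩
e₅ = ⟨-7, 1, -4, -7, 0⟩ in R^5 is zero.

3e₁ + e₂ + e₃ - e₄ + 3e₅ = 0

Solve the homogeneous system with e₁, e₂, e₃, e₄, e₅ as columns by row-reducing the coefficient matrix.
One solution (up to scaling) is (3, 1, 1, -1, 3).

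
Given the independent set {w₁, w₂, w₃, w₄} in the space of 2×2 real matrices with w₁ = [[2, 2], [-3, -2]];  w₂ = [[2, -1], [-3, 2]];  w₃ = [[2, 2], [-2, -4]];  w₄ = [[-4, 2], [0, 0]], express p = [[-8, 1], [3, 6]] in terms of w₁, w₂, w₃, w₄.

Identify each element with its coordinate vector in ℝ⁴ via {E₁₁, E₁₂, E₂₁, E₂₂}.
Set up the augmented matrix [w₁ | w₂ | w₃ | w₄ | p] and row-reduce.
The system has the unique solution (a₁, …, a₄) = (2, -1, -3, 1).

p = 2w₁ - w₂ - 3w₃ + w₄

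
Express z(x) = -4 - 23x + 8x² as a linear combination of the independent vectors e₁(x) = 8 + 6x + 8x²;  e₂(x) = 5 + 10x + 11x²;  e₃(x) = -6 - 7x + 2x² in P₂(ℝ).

Identify each element with its coordinate vector in ℝ³ via {1, x, x²}.
Set up the augmented matrix [e₁ | e₂ | e₃ | z] and row-reduce.
Row-reducing the augmented matrix gives the unique coefficients (α₁, α₂, α₃) = (3, -2, 3).

z = 3e₁ - 2e₂ + 3e₃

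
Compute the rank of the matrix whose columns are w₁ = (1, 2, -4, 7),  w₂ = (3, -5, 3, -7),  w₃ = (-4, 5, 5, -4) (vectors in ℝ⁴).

Apply Gaussian elimination to the matrix whose rows are w₁, w₂, w₃.
Reduction leaves 3 leading entries, giving rank 3.

rank 3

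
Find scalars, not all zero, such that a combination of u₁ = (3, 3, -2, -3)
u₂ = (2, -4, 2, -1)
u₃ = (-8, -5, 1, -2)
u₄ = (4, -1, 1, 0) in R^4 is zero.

2u₂ - u₃ - 3u₄ = 0

Set up α₁u₁ + … + α₄u₄ = 0 and solve the homogeneous system.
One solution (up to scaling) is (0, 2, -1, -3).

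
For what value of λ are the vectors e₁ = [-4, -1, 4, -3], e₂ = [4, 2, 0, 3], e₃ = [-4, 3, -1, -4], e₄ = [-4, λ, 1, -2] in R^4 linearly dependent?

λ = -7

Place the vectors as rows of a 4×4 matrix; dependence ⇔ determinant zero.
The determinant works out to 16*λ + 112.
Setting this to zero gives λ = -7.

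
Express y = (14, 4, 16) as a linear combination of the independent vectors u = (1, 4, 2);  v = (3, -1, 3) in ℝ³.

Set up the augmented matrix [u | v | y] and row-reduce.
Row-reducing the augmented matrix gives the unique coefficients (a₁, a₂) = (2, 4).

y = 2u + 4v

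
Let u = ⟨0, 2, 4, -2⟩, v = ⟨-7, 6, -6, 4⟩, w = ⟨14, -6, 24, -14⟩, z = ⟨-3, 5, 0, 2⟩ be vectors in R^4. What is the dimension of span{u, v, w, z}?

dim = 3

Apply Gaussian elimination to the matrix whose rows are u, v, w, z.
There are 3 pivot columns, so rank = 3.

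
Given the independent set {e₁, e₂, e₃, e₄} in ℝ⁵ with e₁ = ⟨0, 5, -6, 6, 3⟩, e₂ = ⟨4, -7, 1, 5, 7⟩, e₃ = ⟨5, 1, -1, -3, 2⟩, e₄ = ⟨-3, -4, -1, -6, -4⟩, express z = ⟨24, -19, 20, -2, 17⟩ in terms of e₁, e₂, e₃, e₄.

Set up the augmented matrix [e₁ | e₂ | e₃ | e₄ | z] and row-reduce.
The system has the unique solution (c₁, …, c₄) = (-3, 2, 2, -2).

z = -3e₁ + 2e₂ + 2e₃ - 2e₄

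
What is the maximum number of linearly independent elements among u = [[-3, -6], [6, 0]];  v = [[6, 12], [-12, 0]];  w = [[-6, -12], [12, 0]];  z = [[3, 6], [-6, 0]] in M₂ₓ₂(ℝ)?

1

Use coordinates relative to {E₁₁, E₁₂, E₂₁, E₂₂}.
Put the 4×4 matrix [u|v|w|z] into echelon form.
Exactly 1 pivot survives; hence the rank is 1.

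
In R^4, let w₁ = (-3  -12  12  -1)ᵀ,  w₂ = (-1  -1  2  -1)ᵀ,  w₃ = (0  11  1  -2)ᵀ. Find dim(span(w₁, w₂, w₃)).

3

Form the matrix with w₁, w₂, w₃ as columns and reduce.
Exactly 3 pivots survive; hence the rank is 3.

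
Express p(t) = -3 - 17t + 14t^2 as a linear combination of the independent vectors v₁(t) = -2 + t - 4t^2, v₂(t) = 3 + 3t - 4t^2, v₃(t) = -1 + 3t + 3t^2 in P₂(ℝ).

p = -2v₁ - 3v₂ - 2v₃

Work in coordinates with respect to the standard basis {1, t, t^2}.
Solve the system with v₁, v₂, v₃ as columns and p as the right-hand side.
Back-substitution yields (α₁, α₂, α₃) = (-2, -3, -2).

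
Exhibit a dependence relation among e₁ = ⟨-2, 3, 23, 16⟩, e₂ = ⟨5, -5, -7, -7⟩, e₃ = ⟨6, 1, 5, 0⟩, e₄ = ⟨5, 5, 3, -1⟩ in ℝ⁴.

Write the vectors as columns of a matrix and find a nonzero vector in its null space.
A generator of the null space is (1, 2, -3, 2).

e₁ + 2e₂ - 3e₃ + 2e₄ = 0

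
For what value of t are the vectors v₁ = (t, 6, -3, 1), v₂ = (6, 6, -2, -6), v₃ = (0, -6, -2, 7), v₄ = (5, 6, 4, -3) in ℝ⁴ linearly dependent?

t = 39/2

Dependence holds iff the 4×4 matrix [v₁ v₂ v₃ v₄] is singular.
The determinant works out to 2106 - 108*t.
This vanishes exactly when t = 39/2.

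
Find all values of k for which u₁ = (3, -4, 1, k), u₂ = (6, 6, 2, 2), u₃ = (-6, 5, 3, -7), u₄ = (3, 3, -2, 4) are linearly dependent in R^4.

Place the vectors as rows of a 4×4 matrix; dependence ⇔ determinant zero.
Cofactor expansion gives det = 198*k - 198.
Solving 198*k - 198 = 0 yields k = 1.

k = 1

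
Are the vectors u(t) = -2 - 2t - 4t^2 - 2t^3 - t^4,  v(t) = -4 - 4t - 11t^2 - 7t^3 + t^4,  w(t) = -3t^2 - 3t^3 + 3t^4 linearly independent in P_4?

linearly dependent

Take coordinates with respect to the standard basis {1, t, …, t^4}.
Row-reduce the matrix whose columns are u, v, w.
The reduction yields 2 nonzero rows, so the rank is 2.
Since rank 2 < 3, the set is linearly dependent.
Indeed 2u - v + w = 0.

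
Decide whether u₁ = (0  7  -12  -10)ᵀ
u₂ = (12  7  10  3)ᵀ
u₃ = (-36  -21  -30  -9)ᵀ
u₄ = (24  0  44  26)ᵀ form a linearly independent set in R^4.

linearly dependent

Row-reduce the matrix whose columns are u₁, u₂, u₃, u₄.
The reduction yields 2 nonzero rows, so the rank is 2.
Since rank 2 < 4, the set is linearly dependent.
Indeed 3u₂ + u₃ = 0.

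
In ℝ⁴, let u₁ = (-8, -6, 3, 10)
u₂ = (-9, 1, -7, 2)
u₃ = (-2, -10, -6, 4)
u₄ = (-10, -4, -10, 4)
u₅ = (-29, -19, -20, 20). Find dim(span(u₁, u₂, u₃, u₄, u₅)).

Put the 4×5 matrix [u₁|u₂|u₃|u₄|u₅] into echelon form.
Exactly 3 pivots survive; hence the rank is 3.
(With 5 elements in a 4-dimensional space the rank is at most 4.)

dim = 3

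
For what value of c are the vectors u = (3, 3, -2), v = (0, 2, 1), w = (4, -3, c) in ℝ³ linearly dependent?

Dependence holds iff the 3×3 matrix [u v w] is singular.
Cofactor expansion gives det = 6*c + 37.
This vanishes exactly when c = -37/6.

c = -37/6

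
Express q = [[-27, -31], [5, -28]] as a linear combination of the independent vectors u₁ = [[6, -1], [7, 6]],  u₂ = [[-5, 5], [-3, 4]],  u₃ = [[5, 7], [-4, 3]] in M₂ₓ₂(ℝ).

Take coordinate vectors relative to {E₁₁, E₁₂, E₂₁, E₂₂}.
Set up the augmented matrix [u₁ | u₂ | u₃ | q] and row-reduce.
Back-substitution yields (a₁, a₂, a₃) = (-2, -1, -4).

q = -2u₁ - u₂ - 4u₃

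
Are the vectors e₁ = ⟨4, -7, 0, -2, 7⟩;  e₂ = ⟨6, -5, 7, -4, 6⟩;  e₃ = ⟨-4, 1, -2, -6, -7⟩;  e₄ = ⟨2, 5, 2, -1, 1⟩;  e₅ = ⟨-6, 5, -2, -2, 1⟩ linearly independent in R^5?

Form the 5×5 matrix with these as columns; its determinant is -17024.
A nonzero determinant means the columns are linearly independent.

linearly independent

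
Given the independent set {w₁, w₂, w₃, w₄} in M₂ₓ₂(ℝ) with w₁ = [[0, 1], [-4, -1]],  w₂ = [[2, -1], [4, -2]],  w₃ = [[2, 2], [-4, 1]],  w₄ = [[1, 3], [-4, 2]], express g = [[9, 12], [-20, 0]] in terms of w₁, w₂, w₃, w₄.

Take coordinate vectors relative to {E₁₁, E₁₂, E₂₁, E₂₂}.
Set up the augmented matrix [w₁ | w₂ | w₃ | w₄ | g] and row-reduce.
Row-reducing the augmented matrix gives the unique coefficients (α₁, …, α₄) = (3, 2, 1, 3).

g = 3w₁ + 2w₂ + w₃ + 3w₄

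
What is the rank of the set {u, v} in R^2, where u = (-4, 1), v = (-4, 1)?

Put the 2×2 matrix [u|v] into echelon form.
Exactly 1 pivot survives; hence the rank is 1.

1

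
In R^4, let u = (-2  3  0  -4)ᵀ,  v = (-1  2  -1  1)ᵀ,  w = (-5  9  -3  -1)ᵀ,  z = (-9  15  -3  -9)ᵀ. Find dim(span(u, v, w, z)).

2

Row-reduce the 4×4 matrix with these as rows.
There are 2 pivot columns, so rank = 2.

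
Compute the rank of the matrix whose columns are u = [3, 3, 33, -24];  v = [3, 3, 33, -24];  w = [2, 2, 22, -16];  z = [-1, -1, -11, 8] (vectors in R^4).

rank 1

Put the 4×4 matrix [u|v|w|z] into echelon form.
Exactly 1 pivot survives; hence the rank is 1.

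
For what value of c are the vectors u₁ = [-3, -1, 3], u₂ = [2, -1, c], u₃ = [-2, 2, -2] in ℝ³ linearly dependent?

c = 1/2

The set is linearly dependent precisely when det[u₁; u₂; u₃] = 0.
The determinant works out to 8*c - 4.
Setting this to zero gives c = 1/2.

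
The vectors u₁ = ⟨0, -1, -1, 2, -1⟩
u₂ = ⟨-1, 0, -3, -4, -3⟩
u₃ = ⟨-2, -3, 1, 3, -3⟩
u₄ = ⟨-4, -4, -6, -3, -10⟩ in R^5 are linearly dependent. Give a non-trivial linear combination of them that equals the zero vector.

u₁ + 2u₂ + u₃ - u₄ = 0

Solve the homogeneous system with u₁, u₂, u₃, u₄ as columns by row-reducing the coefficient matrix.
One solution (up to scaling) is (1, 2, 1, -1).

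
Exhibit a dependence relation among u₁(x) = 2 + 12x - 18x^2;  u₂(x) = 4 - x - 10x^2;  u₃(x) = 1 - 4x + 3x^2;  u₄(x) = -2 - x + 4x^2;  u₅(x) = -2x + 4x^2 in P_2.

Write each element as a vector in ℝ³ using {1, x, x^2}.
Row-reduce the matrix with u₁, u₂, u₃, u₄, u₅ as columns; the null space gives the coefficients.
A generator of the null space is (3, -1, 8, 5, 0).

3u₁ - u₂ + 8u₃ + 5u₄ = 0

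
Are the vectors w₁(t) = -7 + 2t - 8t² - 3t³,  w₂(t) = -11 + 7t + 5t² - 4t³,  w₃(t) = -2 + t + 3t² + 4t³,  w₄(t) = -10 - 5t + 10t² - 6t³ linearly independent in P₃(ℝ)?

Write each element as a coordinate vector in ℝ⁴ using {1, t, …, t³}.
Place the vectors as rows of a 4×4 matrix and reduce to echelon form.
The reduction yields 4 nonzero rows, so the rank is 4.
Since rank = 4 (the number of vectors), the set is linearly independent.

linearly independent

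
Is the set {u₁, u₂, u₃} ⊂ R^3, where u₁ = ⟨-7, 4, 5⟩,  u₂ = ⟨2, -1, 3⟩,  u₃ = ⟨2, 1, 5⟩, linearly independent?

Form the 3×3 matrix with these as columns; its determinant is 60.
A nonzero determinant means the columns are linearly independent.

linearly independent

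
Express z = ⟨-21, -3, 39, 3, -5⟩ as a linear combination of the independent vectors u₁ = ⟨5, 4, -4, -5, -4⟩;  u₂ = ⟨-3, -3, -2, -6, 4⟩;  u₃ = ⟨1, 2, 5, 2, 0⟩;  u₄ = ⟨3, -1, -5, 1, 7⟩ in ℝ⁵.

z = -2u₁ + 2u₂ + 4u₃ - 3u₄

Set up the augmented matrix [u₁ | u₂ | u₃ | u₄ | z] and row-reduce.
Row-reducing the augmented matrix gives the unique coefficients (α₁, …, α₄) = (-2, 2, 4, -3).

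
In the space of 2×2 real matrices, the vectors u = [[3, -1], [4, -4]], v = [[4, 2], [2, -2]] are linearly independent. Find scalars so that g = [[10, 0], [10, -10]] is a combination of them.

Take coordinate vectors relative to {E₁₁, E₁₂, E₂₁, E₂₂}.
Write g = a₁u + a₂v and equate components.
Back-substitution yields (a₁, a₂) = (2, 1).

g = 2u + v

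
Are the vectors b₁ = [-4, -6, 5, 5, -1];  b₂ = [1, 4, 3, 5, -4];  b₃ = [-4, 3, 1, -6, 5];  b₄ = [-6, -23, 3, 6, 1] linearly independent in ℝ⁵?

linearly dependent

Row-reduce the matrix whose columns are b₁, b₂, b₃, b₄.
The reduction yields 3 nonzero rows, so the rank is 3.
Since rank 3 < 4, the set is linearly dependent.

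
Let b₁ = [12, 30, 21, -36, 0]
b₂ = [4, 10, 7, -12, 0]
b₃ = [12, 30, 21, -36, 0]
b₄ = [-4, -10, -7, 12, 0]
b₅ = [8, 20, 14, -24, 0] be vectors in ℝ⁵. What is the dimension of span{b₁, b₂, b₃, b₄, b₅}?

dim = 1

Row-reduce the 5×5 matrix with these as rows.
Reduction leaves 1 leading entry, giving rank 1.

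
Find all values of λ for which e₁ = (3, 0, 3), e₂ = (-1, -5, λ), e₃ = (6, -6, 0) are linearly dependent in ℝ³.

The set is linearly dependent precisely when det[e₁; e₂; e₃] = 0.
The determinant works out to 18*λ + 108.
This vanishes exactly when λ = -6.

λ = -6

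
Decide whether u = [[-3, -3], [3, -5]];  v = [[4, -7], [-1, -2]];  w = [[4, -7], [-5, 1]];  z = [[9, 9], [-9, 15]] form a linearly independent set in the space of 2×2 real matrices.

linearly dependent

Write each element as a coordinate vector in ℝ⁴ using {E₁₁, E₁₂, E₂₁, E₂₂}.
One vector is a scalar multiple of another, so the set is dependent.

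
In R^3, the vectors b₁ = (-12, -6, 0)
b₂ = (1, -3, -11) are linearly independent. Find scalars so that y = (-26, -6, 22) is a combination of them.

y = 2b₁ - 2b₂

Write y = c₁b₁ + c₂b₂ and equate components.
Back-substitution yields (c₁, c₂) = (2, -2).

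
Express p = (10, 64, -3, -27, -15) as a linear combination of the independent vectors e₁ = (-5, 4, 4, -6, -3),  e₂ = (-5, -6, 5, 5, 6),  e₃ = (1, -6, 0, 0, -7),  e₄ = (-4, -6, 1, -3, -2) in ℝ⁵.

p = 4e₁ - 3e₂ - e₃ - 4e₄

Write p = α₁e₁ + … + α₄e₄ and equate components.
Back-substitution yields (α₁, …, α₄) = (4, -3, -1, -4).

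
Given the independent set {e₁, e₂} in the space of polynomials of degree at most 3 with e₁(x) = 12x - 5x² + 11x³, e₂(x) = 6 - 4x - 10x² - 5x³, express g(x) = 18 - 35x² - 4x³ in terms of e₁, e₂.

Identify each element with its coordinate vector in ℝ⁴ via {1, x, …, x³}.
Set up the augmented matrix [e₁ | e₂ | g] and row-reduce.
The system has the unique solution (a₁, a₂) = (1, 3).

g = e₁ + 3e₂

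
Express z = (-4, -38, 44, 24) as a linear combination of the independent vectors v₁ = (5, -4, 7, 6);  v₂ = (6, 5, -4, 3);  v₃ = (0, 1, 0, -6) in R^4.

z = 4v₁ - 4v₂ - 2v₃

Write z = α₁v₁ + … + α₃v₃ and equate components.
The system has the unique solution (α₁, α₂, α₃) = (4, -4, -2).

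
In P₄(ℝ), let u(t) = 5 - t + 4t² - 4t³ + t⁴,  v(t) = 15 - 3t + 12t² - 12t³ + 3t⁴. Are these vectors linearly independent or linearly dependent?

Write each element as a coordinate vector in ℝ⁵ using {1, t, …, t⁴}.
Place the vectors as rows of a 2×5 matrix and reduce to echelon form.
The reduction yields 1 nonzero row, so the rank is 1.
Since rank 1 < 2, the set is linearly dependent.

linearly dependent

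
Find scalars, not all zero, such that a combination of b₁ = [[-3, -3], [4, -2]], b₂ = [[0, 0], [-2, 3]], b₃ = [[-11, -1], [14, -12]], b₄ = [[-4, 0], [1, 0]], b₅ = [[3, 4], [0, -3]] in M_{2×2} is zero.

Write each element as a vector in ℝ⁴ using {E₁₁, E₁₂, E₂₁, E₂₂}.
Write the vectors as columns of a matrix and find a nonzero vector in its null space.
The free variable yields coefficients (3, 0, -1, 2, 2) (any nonzero multiple also works).

3b₁ - b₃ + 2b₄ + 2b₅ = 0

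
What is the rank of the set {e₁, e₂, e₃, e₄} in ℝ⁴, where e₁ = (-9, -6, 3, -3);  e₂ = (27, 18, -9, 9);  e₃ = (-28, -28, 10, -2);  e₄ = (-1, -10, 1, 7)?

Apply Gaussian elimination to the matrix whose rows are e₁, e₂, e₃, e₄.
The echelon form has 2 nonzero rows, so the rank is 2.

rank 2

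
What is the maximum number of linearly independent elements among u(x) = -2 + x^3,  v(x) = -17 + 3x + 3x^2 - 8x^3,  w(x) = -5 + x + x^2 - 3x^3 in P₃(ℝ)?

Pass to coordinate vectors with respect to the basis {1, x, …, x^3}.
Row-reduce the 3×4 matrix with these as rows.
The echelon form has 2 nonzero rows, so the rank is 2.

2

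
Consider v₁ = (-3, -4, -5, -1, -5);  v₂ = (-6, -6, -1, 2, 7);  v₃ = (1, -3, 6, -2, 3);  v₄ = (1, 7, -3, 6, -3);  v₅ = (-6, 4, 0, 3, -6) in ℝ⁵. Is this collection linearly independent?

linearly independent

Row-reduce the matrix whose columns are v₁, v₂, v₃, v₄, v₅.
The reduction yields 5 nonzero rows, so the rank is 5.
Since rank = 5 (the number of vectors), the set is linearly independent.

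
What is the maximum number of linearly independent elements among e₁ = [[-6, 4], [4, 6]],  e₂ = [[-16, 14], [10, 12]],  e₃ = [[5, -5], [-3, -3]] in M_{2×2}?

Pass to coordinate vectors with respect to the basis {E₁₁, E₁₂, E₂₁, E₂₂}.
Form the matrix with e₁, e₂, e₃ as columns and reduce.
The echelon form has 2 nonzero rows, so the rank is 2.

2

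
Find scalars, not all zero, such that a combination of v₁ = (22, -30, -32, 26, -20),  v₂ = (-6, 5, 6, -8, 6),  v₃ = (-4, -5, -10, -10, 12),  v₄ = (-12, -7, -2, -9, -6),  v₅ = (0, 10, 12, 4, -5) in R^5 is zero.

v₁ + 3v₂ + v₃ + 2v₅ = 0

Solve the homogeneous system with v₁, v₂, v₃, v₄, v₅ as columns by row-reducing the coefficient matrix.
One solution (up to scaling) is (1, 3, 1, 0, 2).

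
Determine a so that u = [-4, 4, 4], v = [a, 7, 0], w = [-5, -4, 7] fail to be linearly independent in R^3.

Dependence holds iff the 3×3 matrix [u v w] is singular.
The determinant works out to -44*a - 56.
This vanishes exactly when a = -14/11.

a = -14/11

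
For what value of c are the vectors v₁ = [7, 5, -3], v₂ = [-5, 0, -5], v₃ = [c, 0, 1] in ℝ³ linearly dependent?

Place the vectors as rows of a 3×3 matrix; dependence ⇔ determinant zero.
Expanding, det = 25 - 25*c.
This vanishes exactly when c = 1.

c = 1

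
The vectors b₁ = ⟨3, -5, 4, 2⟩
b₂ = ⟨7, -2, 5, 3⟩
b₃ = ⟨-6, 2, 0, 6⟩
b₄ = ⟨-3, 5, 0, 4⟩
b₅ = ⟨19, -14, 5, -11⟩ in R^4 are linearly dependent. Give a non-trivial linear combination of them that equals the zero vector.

b₂ - b₃ - 2b₄ - b₅ = 0

Solve the homogeneous system with b₁, b₂, b₃, b₄, b₅ as columns by row-reducing the coefficient matrix.
One solution (up to scaling) is (0, 1, -1, -2, -1).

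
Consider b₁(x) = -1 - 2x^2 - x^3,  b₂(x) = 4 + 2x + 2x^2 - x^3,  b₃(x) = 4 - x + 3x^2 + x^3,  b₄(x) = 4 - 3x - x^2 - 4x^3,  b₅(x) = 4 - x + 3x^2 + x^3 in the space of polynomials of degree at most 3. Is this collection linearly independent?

linearly dependent

Take coordinates with respect to the standard basis {1, x, …, x^3}.
There are 5 vectors in a 4-dimensional space, so they cannot be linearly independent.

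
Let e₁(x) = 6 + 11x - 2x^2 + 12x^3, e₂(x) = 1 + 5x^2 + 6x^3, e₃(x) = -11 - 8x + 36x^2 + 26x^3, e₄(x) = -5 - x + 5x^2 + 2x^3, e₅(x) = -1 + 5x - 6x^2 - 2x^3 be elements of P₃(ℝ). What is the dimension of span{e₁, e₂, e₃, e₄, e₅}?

dim = 3

Represent each element by its coordinate vector in ℝ⁴.
Apply Gaussian elimination to the matrix whose rows are e₁, e₂, e₃, e₄, e₅.
Exactly 3 pivots survive; hence the rank is 3.
(With 5 elements in a 4-dimensional space the rank is at most 4.)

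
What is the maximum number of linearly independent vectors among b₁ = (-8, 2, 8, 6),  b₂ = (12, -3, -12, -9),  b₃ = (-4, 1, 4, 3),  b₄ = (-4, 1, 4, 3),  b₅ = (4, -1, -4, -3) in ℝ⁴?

Put the 4×5 matrix [b₁|b₂|b₃|b₄|b₅] into echelon form.
The echelon form has 1 nonzero row, so the rank is 1.
(With 5 elements in a 4-dimensional space the rank is at most 4.)

1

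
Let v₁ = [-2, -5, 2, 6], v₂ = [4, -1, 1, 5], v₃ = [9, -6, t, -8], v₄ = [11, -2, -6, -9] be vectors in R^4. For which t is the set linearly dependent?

The set is linearly dependent precisely when det[v₁; v₂; v₃; v₄] = 0.
The determinant works out to -475*t - 2755.
Setting this to zero gives t = -29/5.

t = -29/5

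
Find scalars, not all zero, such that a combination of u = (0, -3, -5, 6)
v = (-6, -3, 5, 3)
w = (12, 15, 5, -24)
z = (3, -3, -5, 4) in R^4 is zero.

3u + 2v + w = 0

Write the vectors as columns of a matrix and find a nonzero vector in its null space.
The free variable yields coefficients (3, 2, 1, 0) (any nonzero multiple also works).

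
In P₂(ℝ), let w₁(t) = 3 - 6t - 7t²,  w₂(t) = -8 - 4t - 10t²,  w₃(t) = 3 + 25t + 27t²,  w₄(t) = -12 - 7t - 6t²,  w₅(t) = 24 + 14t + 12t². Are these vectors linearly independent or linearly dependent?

linearly dependent

Write each element as a coordinate vector in ℝ³ using {1, t, t²}.
There are 5 vectors in a 3-dimensional space, so they cannot be linearly independent.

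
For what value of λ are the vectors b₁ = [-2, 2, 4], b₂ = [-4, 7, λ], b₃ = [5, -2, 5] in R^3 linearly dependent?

Place the vectors as rows of a 3×3 matrix; dependence ⇔ determinant zero.
Cofactor expansion gives det = 6*λ - 138.
Solving 6*λ - 138 = 0 yields λ = 23.

λ = 23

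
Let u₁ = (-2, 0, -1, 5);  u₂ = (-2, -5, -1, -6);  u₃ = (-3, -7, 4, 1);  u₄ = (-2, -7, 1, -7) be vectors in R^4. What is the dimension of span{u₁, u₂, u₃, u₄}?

Form the matrix with u₁, u₂, u₃, u₄ as columns and reduce.
Reduction leaves 4 leading entries, giving rank 4.

4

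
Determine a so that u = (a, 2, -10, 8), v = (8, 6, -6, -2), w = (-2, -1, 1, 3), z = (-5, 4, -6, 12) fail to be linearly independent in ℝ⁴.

a = -55/2

The set is linearly dependent precisely when det[u; v; w; z] = 0.
The determinant works out to 32*a + 880.
This vanishes exactly when a = -55/2.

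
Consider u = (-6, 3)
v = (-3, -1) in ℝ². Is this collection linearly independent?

linearly independent

Row-reduce the matrix whose columns are u, v.
The reduction yields 2 nonzero rows, so the rank is 2.
Since rank = 2 (the number of vectors), the set is linearly independent.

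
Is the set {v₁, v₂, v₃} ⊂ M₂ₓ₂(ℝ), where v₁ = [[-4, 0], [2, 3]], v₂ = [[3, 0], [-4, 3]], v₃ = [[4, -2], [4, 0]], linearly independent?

linearly independent

Take coordinates with respect to the standard basis {E₁₁, E₁₂, E₂₁, E₂₂}.
Place the vectors as rows of a 3×4 matrix and reduce to echelon form.
The reduction yields 3 nonzero rows, so the rank is 3.
Since rank = 3 (the number of vectors), the set is linearly independent.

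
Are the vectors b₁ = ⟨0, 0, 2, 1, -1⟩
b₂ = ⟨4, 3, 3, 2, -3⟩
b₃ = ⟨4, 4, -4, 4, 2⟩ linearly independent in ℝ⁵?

Row-reduce the matrix whose columns are b₁, b₂, b₃.
The reduction yields 3 nonzero rows, so the rank is 3.
Since rank = 3 (the number of vectors), the set is linearly independent.

linearly independent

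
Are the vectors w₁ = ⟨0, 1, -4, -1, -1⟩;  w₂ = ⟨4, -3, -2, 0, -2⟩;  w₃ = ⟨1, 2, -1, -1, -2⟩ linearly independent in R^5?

Place the vectors as rows of a 3×5 matrix and reduce to echelon form.
The reduction yields 3 nonzero rows, so the rank is 3.
Since rank = 3 (the number of vectors), the set is linearly independent.

linearly independent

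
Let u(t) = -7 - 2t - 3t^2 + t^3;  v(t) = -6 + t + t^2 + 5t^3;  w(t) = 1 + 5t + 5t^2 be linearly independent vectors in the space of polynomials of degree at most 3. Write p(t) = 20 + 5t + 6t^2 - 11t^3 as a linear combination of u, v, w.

Take coordinate vectors relative to {1, t, …, t^3}.
Set up the augmented matrix [u | v | w | p] and row-reduce.
Row-reducing the augmented matrix gives the unique coefficients (a₁, a₂, a₃) = (-1, -2, 1).

p = -u - 2v + w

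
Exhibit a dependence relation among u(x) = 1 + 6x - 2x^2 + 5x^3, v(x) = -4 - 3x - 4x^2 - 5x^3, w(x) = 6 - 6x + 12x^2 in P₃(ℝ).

2u + 2v + w = 0

Write each element as a vector in ℝ⁴ using {1, x, …, x^3}.
Write the vectors as columns of a matrix and find a nonzero vector in its null space.
A generator of the null space is (2, 2, 1).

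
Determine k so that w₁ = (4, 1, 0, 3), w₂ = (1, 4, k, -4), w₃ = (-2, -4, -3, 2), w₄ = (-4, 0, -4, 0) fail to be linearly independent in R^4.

k = 31/7

The vectors are dependent exactly when the determinant of the matrix with rows w₁, w₂, w₃, w₄ vanishes.
Expanding, det = 56*k - 248.
Setting this to zero gives k = 31/7.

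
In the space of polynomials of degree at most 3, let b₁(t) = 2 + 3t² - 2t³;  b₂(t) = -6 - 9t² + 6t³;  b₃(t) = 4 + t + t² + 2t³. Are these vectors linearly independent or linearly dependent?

Write each element as a coordinate vector in ℝ⁴ using {1, t, …, t³}.
One vector is a scalar multiple of another, so the set is dependent.

linearly dependent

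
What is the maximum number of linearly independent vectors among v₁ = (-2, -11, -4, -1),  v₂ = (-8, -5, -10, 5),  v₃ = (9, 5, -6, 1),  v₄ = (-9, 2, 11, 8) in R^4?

Form the matrix with v₁, v₂, v₃, v₄ as columns and reduce.
Reduction leaves 4 leading entries, giving rank 4.

4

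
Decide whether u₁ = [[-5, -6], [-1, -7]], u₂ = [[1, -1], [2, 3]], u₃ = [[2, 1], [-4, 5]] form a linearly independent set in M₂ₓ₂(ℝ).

linearly independent

Take coordinates with respect to the standard basis {E₁₁, E₁₂, E₂₁, E₂₂}.
Place the vectors as rows of a 3×4 matrix and reduce to echelon form.
The reduction yields 3 nonzero rows, so the rank is 3.
Since rank = 3 (the number of vectors), the set is linearly independent.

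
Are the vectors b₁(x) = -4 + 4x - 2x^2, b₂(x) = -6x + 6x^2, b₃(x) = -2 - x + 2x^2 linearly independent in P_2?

Write each element as a coordinate vector in ℝ³ using {1, x, x^2}.
Form the 3×3 matrix with these as columns; its determinant is 0.
A zero determinant means the columns are linearly dependent.
Indeed b₁ + b₂ - 2b₃ = 0.

linearly dependent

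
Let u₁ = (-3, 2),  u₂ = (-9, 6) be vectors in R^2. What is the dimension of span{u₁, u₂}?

Form the matrix with u₁, u₂ as columns and reduce.
There is 1 pivot column, so rank = 1.

dim = 1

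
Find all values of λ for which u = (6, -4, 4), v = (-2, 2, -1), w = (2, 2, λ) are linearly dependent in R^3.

λ = 3

The vectors are dependent exactly when the determinant of the matrix with rows u, v, w vanishes.
Expanding, det = 4*λ - 12.
Solving 4*λ - 12 = 0 yields λ = 3.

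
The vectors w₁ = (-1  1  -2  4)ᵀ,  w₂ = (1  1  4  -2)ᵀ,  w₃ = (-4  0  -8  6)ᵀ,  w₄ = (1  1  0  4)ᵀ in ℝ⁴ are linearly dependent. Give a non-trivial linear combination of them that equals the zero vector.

Row-reduce the matrix with w₁, w₂, w₃, w₄ as columns; the null space gives the coefficients.
One solution (up to scaling) is (2, -1, -1, -1).

2w₁ - w₂ - w₃ - w₄ = 0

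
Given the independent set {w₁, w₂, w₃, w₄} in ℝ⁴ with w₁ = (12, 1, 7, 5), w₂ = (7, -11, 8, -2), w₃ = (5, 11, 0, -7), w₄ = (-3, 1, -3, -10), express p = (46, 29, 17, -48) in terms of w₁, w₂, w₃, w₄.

Solve the system with w₁, w₂, w₃, w₄ as columns and p as the right-hand side.
Back-substitution yields (a₁, …, a₄) = (3, 1, 3, 4).

p = 3w₁ + w₂ + 3w₃ + 4w₄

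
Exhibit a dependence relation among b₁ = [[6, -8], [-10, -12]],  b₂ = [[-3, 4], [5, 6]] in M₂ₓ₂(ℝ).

b₁ + 2b₂ = 0

Take coordinates with respect to {E₁₁, E₁₂, E₂₁, E₂₂}.
Row-reduce the matrix with b₁, b₂ as columns; the null space gives the coefficients.
The free variable yields coefficients (1, 2) (any nonzero multiple also works).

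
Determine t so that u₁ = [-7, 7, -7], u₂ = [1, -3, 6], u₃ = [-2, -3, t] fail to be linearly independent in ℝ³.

The vectors are dependent exactly when the determinant of the matrix with rows u₁, u₂, u₃ vanishes.
Cofactor expansion gives det = 14*t - 147.
This vanishes exactly when t = 21/2.

t = 21/2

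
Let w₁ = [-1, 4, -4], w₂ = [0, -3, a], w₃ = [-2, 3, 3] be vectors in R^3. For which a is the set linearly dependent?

The set is linearly dependent precisely when det[w₁; w₂; w₃] = 0.
Expanding, det = 33 - 5*a.
Solving 33 - 5*a = 0 yields a = 33/5.

a = 33/5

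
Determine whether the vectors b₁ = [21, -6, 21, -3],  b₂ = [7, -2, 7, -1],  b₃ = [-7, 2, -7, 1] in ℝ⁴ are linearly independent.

One vector is a scalar multiple of another, so the set is dependent.

linearly dependent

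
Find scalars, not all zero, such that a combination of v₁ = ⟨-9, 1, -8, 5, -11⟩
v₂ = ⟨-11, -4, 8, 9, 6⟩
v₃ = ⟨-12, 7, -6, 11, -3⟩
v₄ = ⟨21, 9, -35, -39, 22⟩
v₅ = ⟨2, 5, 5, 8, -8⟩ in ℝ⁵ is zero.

Row-reduce the matrix with v₁, v₂, v₃, v₄, v₅ as columns; the null space gives the coefficients.
A generator of the null space is (2, 3, -2, 1, 3).

2v₁ + 3v₂ - 2v₃ + v₄ + 3v₅ = 0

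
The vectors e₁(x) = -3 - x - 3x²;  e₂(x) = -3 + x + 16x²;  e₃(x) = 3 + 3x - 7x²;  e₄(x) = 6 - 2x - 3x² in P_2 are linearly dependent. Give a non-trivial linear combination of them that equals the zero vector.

Write each element as a vector in ℝ³ using {1, x, x²}.
Solve the homogeneous system with e₁, e₂, e₃, e₄ as columns by row-reducing the coefficient matrix.
One solution (up to scaling) is (2, 1, 1, 1).

2e₁ + e₂ + e₃ + e₄ = 0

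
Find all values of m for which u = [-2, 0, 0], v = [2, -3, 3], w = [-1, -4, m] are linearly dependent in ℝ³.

Dependence holds iff the 3×3 matrix [u v w] is singular.
Expanding, det = 6*m - 24.
This vanishes exactly when m = 4.

m = 4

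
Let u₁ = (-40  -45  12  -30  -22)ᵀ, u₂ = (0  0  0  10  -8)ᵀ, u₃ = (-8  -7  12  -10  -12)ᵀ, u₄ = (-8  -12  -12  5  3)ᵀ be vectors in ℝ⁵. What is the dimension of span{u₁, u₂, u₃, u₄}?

Apply Gaussian elimination to the matrix whose rows are u₁, u₂, u₃, u₄.
There are 3 pivot columns, so rank = 3.

dim = 3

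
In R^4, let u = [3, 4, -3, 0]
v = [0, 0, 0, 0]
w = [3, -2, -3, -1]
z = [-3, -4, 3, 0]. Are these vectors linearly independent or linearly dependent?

linearly dependent

One of the vectors is the zero vector, so the set is linearly dependent.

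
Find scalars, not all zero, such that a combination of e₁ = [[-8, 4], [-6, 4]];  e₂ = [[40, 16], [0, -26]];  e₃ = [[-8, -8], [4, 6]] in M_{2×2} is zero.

2e₁ + e₂ + 3e₃ = 0

Take coordinates with respect to {E₁₁, E₁₂, E₂₁, E₂₂}.
Solve the homogeneous system with e₁, e₂, e₃ as columns by row-reducing the coefficient matrix.
A generator of the null space is (2, 1, 3).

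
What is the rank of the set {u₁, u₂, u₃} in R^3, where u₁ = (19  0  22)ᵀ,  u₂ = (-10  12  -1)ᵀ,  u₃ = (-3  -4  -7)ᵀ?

Apply Gaussian elimination to the matrix whose rows are u₁, u₂, u₃.
Reduction leaves 2 leading entries, giving rank 2.

2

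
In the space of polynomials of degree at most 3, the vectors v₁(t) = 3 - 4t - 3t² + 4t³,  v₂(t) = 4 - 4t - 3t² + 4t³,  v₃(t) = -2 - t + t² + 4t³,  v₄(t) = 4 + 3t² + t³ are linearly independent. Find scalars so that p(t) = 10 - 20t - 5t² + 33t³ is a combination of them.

p = 2v₁ + 2v₂ + 4v₃ + v₄

Work in coordinates with respect to the standard basis {1, t, …, t³}.
Write p = α₁v₁ + … + α₄v₄ and equate components.
The system has the unique solution (α₁, …, α₄) = (2, 2, 4, 1).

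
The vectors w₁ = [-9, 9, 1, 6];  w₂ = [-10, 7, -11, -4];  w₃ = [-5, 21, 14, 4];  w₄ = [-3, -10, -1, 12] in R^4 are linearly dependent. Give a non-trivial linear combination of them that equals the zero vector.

2w₁ - w₂ - w₃ - w₄ = 0

Row-reduce the matrix with w₁, w₂, w₃, w₄ as columns; the null space gives the coefficients.
One solution (up to scaling) is (2, -1, -1, -1).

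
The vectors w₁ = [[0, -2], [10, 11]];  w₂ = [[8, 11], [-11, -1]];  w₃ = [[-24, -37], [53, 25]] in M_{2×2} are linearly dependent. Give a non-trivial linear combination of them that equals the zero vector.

Take coordinates with respect to {E₁₁, E₁₂, E₂₁, E₂₂}.
Write the vectors as columns of a matrix and find a nonzero vector in its null space.
A generator of the null space is (2, -3, -1).

2w₁ - 3w₂ - w₃ = 0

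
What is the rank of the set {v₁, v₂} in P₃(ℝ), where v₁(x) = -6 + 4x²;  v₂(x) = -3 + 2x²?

Use coordinates relative to {1, x, …, x³}.
Put the 4×2 matrix [v₁|v₂] into echelon form.
The echelon form has 1 nonzero row, so the rank is 1.

1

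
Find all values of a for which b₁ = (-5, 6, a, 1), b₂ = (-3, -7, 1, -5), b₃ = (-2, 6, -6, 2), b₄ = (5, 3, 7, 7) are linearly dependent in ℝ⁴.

a = -53/6

Place the vectors as rows of a 4×4 matrix; dependence ⇔ determinant zero.
Cofactor expansion gives det = -96*a - 848.
This vanishes exactly when a = -53/6.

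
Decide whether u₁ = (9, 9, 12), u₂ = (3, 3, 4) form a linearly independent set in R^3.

Row-reduce the matrix whose columns are u₁, u₂.
The reduction yields 1 nonzero row, so the rank is 1.
Since rank 1 < 2, the set is linearly dependent.

linearly dependent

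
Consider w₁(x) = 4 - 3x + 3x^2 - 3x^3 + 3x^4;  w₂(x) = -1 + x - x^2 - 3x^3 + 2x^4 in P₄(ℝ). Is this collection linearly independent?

Write each element as a coordinate vector in ℝ⁵ using {1, x, …, x^4}.
Place the vectors as rows of a 2×5 matrix and reduce to echelon form.
The reduction yields 2 nonzero rows, so the rank is 2.
Since rank = 2 (the number of vectors), the set is linearly independent.

linearly independent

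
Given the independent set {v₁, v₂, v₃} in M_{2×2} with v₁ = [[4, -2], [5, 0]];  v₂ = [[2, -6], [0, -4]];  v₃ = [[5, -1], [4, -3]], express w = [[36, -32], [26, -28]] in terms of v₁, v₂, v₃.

Identify each element with its coordinate vector in ℝ⁴ via {E₁₁, E₁₂, E₂₁, E₂₂}.
Since v₁, v₂, v₃ are independent, the coefficients expressing w are uniquely determined by a linear system.
The system has the unique solution (c₁, c₂, c₃) = (2, 4, 4).

w = 2v₁ + 4v₂ + 4v₃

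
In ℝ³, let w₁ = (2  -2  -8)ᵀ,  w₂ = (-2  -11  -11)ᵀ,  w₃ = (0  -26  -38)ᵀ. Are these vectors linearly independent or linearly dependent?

linearly dependent

Place the vectors as rows of a 3×3 matrix and reduce to echelon form.
The reduction yields 2 nonzero rows, so the rank is 2.
Since rank 2 < 3, the set is linearly dependent.
Indeed 2w₁ + 2w₂ - w₃ = 0.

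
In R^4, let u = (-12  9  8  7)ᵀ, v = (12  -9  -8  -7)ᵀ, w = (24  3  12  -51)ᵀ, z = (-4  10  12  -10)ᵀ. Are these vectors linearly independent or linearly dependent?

Form the 4×4 matrix with these as columns; its determinant is 0.
A zero determinant means the columns are linearly dependent.

linearly dependent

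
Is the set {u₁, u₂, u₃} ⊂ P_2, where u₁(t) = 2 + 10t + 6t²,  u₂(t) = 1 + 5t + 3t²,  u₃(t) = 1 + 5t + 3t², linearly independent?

linearly dependent

Take coordinates with respect to the standard basis {1, t, t²}.
The matrix [u₁|u₂|u₃] has determinant 0.
A zero determinant means the columns are linearly dependent.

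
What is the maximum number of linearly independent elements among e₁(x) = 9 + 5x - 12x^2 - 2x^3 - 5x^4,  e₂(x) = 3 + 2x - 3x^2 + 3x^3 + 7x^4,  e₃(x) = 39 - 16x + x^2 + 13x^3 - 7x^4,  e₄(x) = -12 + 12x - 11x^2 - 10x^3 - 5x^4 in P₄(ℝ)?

3

Pass to coordinate vectors with respect to the basis {1, x, …, x^4}.
Apply Gaussian elimination to the matrix whose rows are e₁, e₂, e₃, e₄.
Exactly 3 pivots survive; hence the rank is 3.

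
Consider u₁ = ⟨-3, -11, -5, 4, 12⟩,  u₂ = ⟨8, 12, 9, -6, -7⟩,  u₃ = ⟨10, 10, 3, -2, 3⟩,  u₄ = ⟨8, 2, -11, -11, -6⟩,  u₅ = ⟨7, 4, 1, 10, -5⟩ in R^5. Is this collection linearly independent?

linearly independent

Form the 5×5 matrix with these as columns; its determinant is -170310.
A nonzero determinant means the columns are linearly independent.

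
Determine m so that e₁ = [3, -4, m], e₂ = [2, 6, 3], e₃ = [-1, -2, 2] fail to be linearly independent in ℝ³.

The set is linearly dependent precisely when det[e₁; e₂; e₃] = 0.
The determinant works out to 2*m + 82.
This vanishes exactly when m = -41.

m = -41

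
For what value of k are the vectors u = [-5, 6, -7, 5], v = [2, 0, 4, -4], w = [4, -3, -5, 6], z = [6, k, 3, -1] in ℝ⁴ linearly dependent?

k = -6

The vectors are dependent exactly when the determinant of the matrix with rows u, v, w, z vanishes.
Expanding, det = 46*k + 276.
Solving 46*k + 276 = 0 yields k = -6.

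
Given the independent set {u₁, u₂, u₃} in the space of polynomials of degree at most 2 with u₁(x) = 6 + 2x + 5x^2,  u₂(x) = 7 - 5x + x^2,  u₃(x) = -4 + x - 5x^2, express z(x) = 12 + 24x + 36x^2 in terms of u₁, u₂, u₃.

Take coordinate vectors relative to {1, x, x^2}.
Set up the augmented matrix [u₁ | u₂ | u₃ | z] and row-reduce.
The system has the unique solution (c₁, c₂, c₃) = (4, -4, -4).

z = 4u₁ - 4u₂ - 4u₃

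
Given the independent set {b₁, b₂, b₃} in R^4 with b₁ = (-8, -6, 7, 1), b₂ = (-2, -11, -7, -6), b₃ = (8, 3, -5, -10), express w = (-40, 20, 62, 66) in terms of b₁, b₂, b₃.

Since b₁, b₂, b₃ are independent, the coefficients expressing w are uniquely determined by a linear system.
The system has the unique solution (a₁, a₂, a₃) = (2, -4, -4).

w = 2b₁ - 4b₂ - 4b₃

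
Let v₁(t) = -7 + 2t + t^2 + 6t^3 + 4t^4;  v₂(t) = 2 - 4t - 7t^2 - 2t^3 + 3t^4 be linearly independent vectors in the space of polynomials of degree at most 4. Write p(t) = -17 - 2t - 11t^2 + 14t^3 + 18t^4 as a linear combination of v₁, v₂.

Identify each element with its coordinate vector in ℝ⁵ via {1, t, …, t^4}.
Write p = a₁v₁ + a₂v₂ and equate components.
Row-reducing the augmented matrix gives the unique coefficients (a₁, a₂) = (3, 2).

p = 3v₁ + 2v₂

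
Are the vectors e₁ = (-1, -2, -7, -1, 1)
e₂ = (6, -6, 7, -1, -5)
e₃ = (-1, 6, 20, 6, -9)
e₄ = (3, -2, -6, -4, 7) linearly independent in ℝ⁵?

Row-reduce the matrix whose columns are e₁, e₂, e₃, e₄.
The reduction yields 3 nonzero rows, so the rank is 3.
Since rank 3 < 4, the set is linearly dependent.
Indeed 2e₁ + e₃ + e₄ = 0.

linearly dependent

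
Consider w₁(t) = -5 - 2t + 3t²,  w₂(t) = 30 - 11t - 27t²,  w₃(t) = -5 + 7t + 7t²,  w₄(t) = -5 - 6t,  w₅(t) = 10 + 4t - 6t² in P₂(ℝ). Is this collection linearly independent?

linearly dependent

Take coordinates with respect to the standard basis {1, t, t²}.
There are 5 vectors in a 3-dimensional space, so they cannot be linearly independent.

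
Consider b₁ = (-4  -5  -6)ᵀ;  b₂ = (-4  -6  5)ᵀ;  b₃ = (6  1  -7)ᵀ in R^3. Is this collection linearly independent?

Row-reduce the matrix whose columns are b₁, b₂, b₃.
The reduction yields 3 nonzero rows, so the rank is 3.
Since rank = 3 (the number of vectors), the set is linearly independent.

linearly independent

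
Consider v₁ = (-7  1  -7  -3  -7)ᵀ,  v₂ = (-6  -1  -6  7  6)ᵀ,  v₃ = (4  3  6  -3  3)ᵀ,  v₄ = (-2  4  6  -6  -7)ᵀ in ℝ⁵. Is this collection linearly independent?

linearly independent

Place the vectors as rows of a 4×5 matrix and reduce to echelon form.
The reduction yields 4 nonzero rows, so the rank is 4.
Since rank = 4 (the number of vectors), the set is linearly independent.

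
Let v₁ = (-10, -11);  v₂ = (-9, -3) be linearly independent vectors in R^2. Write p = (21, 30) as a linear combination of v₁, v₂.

Since v₁, v₂ are independent, the coefficients expressing p are uniquely determined by a linear system.
Back-substitution yields (c₁, c₂) = (-3, 1).

p = -3v₁ + v₂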